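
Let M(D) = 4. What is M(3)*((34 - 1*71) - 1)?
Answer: -152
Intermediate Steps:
M(3)*((34 - 1*71) - 1) = 4*((34 - 1*71) - 1) = 4*((34 - 71) - 1) = 4*(-37 - 1) = 4*(-38) = -152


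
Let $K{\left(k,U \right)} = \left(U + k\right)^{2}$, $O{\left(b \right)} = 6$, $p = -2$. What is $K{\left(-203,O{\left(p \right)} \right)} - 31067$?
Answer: $7742$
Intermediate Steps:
$K{\left(-203,O{\left(p \right)} \right)} - 31067 = \left(6 - 203\right)^{2} - 31067 = \left(-197\right)^{2} - 31067 = 38809 - 31067 = 7742$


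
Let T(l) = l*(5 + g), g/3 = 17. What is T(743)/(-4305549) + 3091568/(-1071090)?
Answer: -2225910570592/768605079735 ≈ -2.8960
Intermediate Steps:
g = 51 (g = 3*17 = 51)
T(l) = 56*l (T(l) = l*(5 + 51) = l*56 = 56*l)
T(743)/(-4305549) + 3091568/(-1071090) = (56*743)/(-4305549) + 3091568/(-1071090) = 41608*(-1/4305549) + 3091568*(-1/1071090) = -41608/4305549 - 1545784/535545 = -2225910570592/768605079735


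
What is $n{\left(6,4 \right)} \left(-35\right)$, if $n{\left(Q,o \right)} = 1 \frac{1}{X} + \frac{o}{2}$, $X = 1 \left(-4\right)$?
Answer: $- \frac{245}{4} \approx -61.25$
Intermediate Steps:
$X = -4$
$n{\left(Q,o \right)} = - \frac{1}{4} + \frac{o}{2}$ ($n{\left(Q,o \right)} = 1 \frac{1}{-4} + \frac{o}{2} = 1 \left(- \frac{1}{4}\right) + o \frac{1}{2} = - \frac{1}{4} + \frac{o}{2}$)
$n{\left(6,4 \right)} \left(-35\right) = \left(- \frac{1}{4} + \frac{1}{2} \cdot 4\right) \left(-35\right) = \left(- \frac{1}{4} + 2\right) \left(-35\right) = \frac{7}{4} \left(-35\right) = - \frac{245}{4}$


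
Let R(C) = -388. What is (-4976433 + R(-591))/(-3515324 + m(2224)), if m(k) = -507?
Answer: 4976821/3515831 ≈ 1.4155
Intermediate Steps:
(-4976433 + R(-591))/(-3515324 + m(2224)) = (-4976433 - 388)/(-3515324 - 507) = -4976821/(-3515831) = -4976821*(-1/3515831) = 4976821/3515831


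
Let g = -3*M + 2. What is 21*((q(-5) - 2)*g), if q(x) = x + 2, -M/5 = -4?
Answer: 6090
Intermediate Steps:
M = 20 (M = -5*(-4) = 20)
q(x) = 2 + x
g = -58 (g = -3*20 + 2 = -60 + 2 = -58)
21*((q(-5) - 2)*g) = 21*(((2 - 5) - 2)*(-58)) = 21*((-3 - 2)*(-58)) = 21*(-5*(-58)) = 21*290 = 6090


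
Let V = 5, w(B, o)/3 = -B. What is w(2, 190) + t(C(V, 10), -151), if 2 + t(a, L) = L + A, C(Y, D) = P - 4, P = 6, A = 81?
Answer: -78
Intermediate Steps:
w(B, o) = -3*B (w(B, o) = 3*(-B) = -3*B)
C(Y, D) = 2 (C(Y, D) = 6 - 4 = 2)
t(a, L) = 79 + L (t(a, L) = -2 + (L + 81) = -2 + (81 + L) = 79 + L)
w(2, 190) + t(C(V, 10), -151) = -3*2 + (79 - 151) = -6 - 72 = -78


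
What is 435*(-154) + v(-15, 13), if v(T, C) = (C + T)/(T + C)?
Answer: -66989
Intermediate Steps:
v(T, C) = 1 (v(T, C) = (C + T)/(C + T) = 1)
435*(-154) + v(-15, 13) = 435*(-154) + 1 = -66990 + 1 = -66989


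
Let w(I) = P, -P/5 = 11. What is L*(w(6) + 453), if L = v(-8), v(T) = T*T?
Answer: 25472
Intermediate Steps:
v(T) = T**2
P = -55 (P = -5*11 = -55)
w(I) = -55
L = 64 (L = (-8)**2 = 64)
L*(w(6) + 453) = 64*(-55 + 453) = 64*398 = 25472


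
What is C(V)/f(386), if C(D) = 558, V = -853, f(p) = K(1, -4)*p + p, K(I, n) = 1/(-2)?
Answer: 558/193 ≈ 2.8912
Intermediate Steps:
K(I, n) = -½
f(p) = p/2 (f(p) = -p/2 + p = p/2)
C(V)/f(386) = 558/(((½)*386)) = 558/193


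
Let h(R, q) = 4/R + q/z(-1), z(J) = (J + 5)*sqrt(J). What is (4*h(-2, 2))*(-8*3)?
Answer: 192 + 48*I ≈ 192.0 + 48.0*I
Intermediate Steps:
z(J) = sqrt(J)*(5 + J) (z(J) = (5 + J)*sqrt(J) = sqrt(J)*(5 + J))
h(R, q) = 4/R - I*q/4 (h(R, q) = 4/R + q/((sqrt(-1)*(5 - 1))) = 4/R + q/((I*4)) = 4/R + q/((4*I)) = 4/R + q*(-I/4) = 4/R - I*q/4)
(4*h(-2, 2))*(-8*3) = (4*(4/(-2) - 1/4*I*2))*(-8*3) = (4*(4*(-1/2) - I/2))*(-24) = (4*(-2 - I/2))*(-24) = (-8 - 2*I)*(-24) = 192 + 48*I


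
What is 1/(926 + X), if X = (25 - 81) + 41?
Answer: 1/911 ≈ 0.0010977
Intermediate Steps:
X = -15 (X = -56 + 41 = -15)
1/(926 + X) = 1/(926 - 15) = 1/911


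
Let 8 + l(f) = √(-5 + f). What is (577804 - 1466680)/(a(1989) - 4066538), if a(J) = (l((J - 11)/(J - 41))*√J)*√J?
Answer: 3534443238718800/16233087008140601 + 1767974364*I*√3780094/16233087008140601 ≈ 0.21773 + 0.00021175*I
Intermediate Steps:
l(f) = -8 + √(-5 + f)
a(J) = J*(-8 + √(-5 + (-11 + J)/(-41 + J))) (a(J) = ((-8 + √(-5 + (J - 11)/(J - 41)))*√J)*√J = ((-8 + √(-5 + (-11 + J)/(-41 + J)))*√J)*√J = (√J*(-8 + √(-5 + (-11 + J)/(-41 + J))))*√J = J*(-8 + √(-5 + (-11 + J)/(-41 + J))))
(577804 - 1466680)/(a(1989) - 4066538) = (577804 - 1466680)/(1989*(-8 + √2*√((97 - 2*1989)/(-41 + 1989))) - 4066538) = -888876/(1989*(-8 + √2*√((97 - 3978)/1948)) - 4066538) = -888876/(1989*(-8 + √2*√((1/1948)*(-3881))) - 4066538) = -888876/(1989*(-8 + √2*√(-3881/1948)) - 4066538) = -888876/(1989*(-8 + √2*(I*√1890047/974)) - 4066538) = -888876/(1989*(-8 + I*√3780094/974) - 4066538) = -888876/((-15912 + 1989*I*√3780094/974) - 4066538) = -888876/(-4082450 + 1989*I*√3780094/974)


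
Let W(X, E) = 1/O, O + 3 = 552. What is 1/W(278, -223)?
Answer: 549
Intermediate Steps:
O = 549 (O = -3 + 552 = 549)
W(X, E) = 1/549
1/W(278, -223) = 1/(1/549) = 549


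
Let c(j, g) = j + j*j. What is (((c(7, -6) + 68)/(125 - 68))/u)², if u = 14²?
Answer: 961/7800849 ≈ 0.00012319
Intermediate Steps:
c(j, g) = j + j²
u = 196
(((c(7, -6) + 68)/(125 - 68))/u)² = (((7*(1 + 7) + 68)/(125 - 68))/196)² = (((7*8 + 68)/57)*(1/196))² = (((56 + 68)*(1/57))*(1/196))² = ((124*(1/57))*(1/196))² = ((124/57)*(1/196))² = (31/2793)² = 961/7800849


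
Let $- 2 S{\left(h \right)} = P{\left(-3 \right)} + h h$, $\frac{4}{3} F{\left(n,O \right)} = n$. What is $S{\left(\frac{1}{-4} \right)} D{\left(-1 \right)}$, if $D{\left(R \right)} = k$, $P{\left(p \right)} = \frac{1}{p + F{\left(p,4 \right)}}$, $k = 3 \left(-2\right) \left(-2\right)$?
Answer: $\frac{43}{56} \approx 0.76786$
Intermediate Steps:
$F{\left(n,O \right)} = \frac{3 n}{4}$
$k = 12$ ($k = \left(-6\right) \left(-2\right) = 12$)
$P{\left(p \right)} = \frac{4}{7 p}$ ($P{\left(p \right)} = \frac{1}{p + \frac{3 p}{4}} = \frac{1}{\frac{7}{4} p} = \frac{4}{7 p}$)
$D{\left(R \right)} = 12$
$S{\left(h \right)} = \frac{2}{21} - \frac{h^{2}}{2}$ ($S{\left(h \right)} = - \frac{\frac{4}{7 \left(-3\right)} + h h}{2} = - \frac{\frac{4}{7} \left(- \frac{1}{3}\right) + h^{2}}{2} = - \frac{- \frac{4}{21} + h^{2}}{2} = \frac{2}{21} - \frac{h^{2}}{2}$)
$S{\left(\frac{1}{-4} \right)} D{\left(-1 \right)} = \left(\frac{2}{21} - \frac{\left(\frac{1}{-4}\right)^{2}}{2}\right) 12 = \left(\frac{2}{21} - \frac{\left(- \frac{1}{4}\right)^{2}}{2}\right) 12 = \left(\frac{2}{21} - \frac{1}{32}\right) 12 = \frac{43}{672} \cdot 12 = \frac{43}{56}$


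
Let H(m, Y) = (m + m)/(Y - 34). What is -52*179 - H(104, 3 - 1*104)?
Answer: -1256372/135 ≈ -9306.5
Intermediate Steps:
H(m, Y) = 2*m/(-34 + Y) (H(m, Y) = (2*m)/(-34 + Y) = 2*m/(-34 + Y))
-52*179 - H(104, 3 - 1*104) = -52*179 - 2*104/(-34 + (3 - 1*104)) = -9308 - 2*104/(-34 + (3 - 104)) = -9308 - 2*104/(-34 - 101) = -9308 - 2*104/(-135) = -9308 - 2*104*(-1)/135 = -9308 - 1*(-208/135) = -9308 + 208/135 = -1256372/135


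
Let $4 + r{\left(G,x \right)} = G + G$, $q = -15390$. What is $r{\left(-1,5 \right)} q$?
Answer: $92340$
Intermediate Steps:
$r{\left(G,x \right)} = -4 + 2 G$ ($r{\left(G,x \right)} = -4 + \left(G + G\right) = -4 + 2 G$)
$r{\left(-1,5 \right)} q = \left(-4 + 2 \left(-1\right)\right) \left(-15390\right) = \left(-4 - 2\right) \left(-15390\right) = \left(-6\right) \left(-15390\right) = 92340$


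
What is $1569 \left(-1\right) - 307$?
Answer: $-1876$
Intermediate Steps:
$1569 \left(-1\right) - 307 = -1569 - 307 = -1876$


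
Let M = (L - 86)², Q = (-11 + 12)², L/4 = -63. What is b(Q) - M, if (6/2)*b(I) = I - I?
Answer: -114244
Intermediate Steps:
L = -252 (L = 4*(-63) = -252)
Q = 1 (Q = 1² = 1)
b(I) = 0 (b(I) = (I - I)/3 = (⅓)*0 = 0)
M = 114244 (M = (-252 - 86)² = (-338)² = 114244)
b(Q) - M = 0 - 1*114244 = 0 - 114244 = -114244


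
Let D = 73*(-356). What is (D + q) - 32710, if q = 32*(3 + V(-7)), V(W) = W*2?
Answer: -59050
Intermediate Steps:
V(W) = 2*W
D = -25988
q = -352 (q = 32*(3 + 2*(-7)) = 32*(3 - 14) = 32*(-11) = -352)
(D + q) - 32710 = (-25988 - 352) - 32710 = -26340 - 32710 = -59050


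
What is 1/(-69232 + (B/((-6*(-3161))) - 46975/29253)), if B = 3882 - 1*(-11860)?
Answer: -30822911/2133955686970 ≈ -1.4444e-5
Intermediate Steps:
B = 15742 (B = 3882 + 11860 = 15742)
1/(-69232 + (B/((-6*(-3161))) - 46975/29253)) = 1/(-69232 + (15742/((-6*(-3161))) - 46975/29253)) = 1/(-69232 + (15742/18966 - 46975*1/29253)) = 1/(-69232 + (15742*(1/18966) - 46975/29253)) = 1/(-69232 + (7871/9483 - 46975/29253)) = 1/(-69232 - 23912618/30822911) = 1/(-2133955686970/30822911) = -30822911/2133955686970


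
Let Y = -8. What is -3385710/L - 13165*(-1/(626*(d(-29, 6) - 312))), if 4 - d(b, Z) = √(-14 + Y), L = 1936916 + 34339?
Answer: (-141296964*√22 + 45249569717*I)/(82267042*(√22 - 308*I)) ≈ -1.7858 + 0.0010396*I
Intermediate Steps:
L = 1971255
d(b, Z) = 4 - I*√22 (d(b, Z) = 4 - √(-14 - 8) = 4 - √(-22) = 4 - I*√22)
-3385710/L - 13165*(-1/(626*(d(-29, 6) - 312))) = -3385710/1971255 - 13165*(-1/(626*((4 - I*√22) - 312))) = -3385710*1/1971255 - 13165*(-1/(626*(-308 - I*√22))) = -225714/131417 - 13165/(192808 + 626*I*√22)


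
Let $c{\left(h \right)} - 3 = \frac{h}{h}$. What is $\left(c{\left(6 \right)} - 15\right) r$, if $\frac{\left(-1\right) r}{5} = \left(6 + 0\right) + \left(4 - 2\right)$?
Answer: $440$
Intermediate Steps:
$c{\left(h \right)} = 4$ ($c{\left(h \right)} = 3 + \frac{h}{h} = 3 + 1 = 4$)
$r = -40$ ($r = - 5 \left(\left(6 + 0\right) + \left(4 - 2\right)\right) = - 5 \left(6 + 2\right) = \left(-5\right) 8 = -40$)
$\left(c{\left(6 \right)} - 15\right) r = \left(4 - 15\right) \left(-40\right) = \left(-11\right) \left(-40\right) = 440$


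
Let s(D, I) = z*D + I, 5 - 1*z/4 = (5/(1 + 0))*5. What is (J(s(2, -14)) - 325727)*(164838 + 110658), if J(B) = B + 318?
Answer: -89696814168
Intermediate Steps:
z = -80 (z = 20 - 4*5/(1 + 0)*5 = 20 - 4*5/1*5 = 20 - 4*1*5*5 = 20 - 20*5 = 20 - 4*25 = 20 - 100 = -80)
s(D, I) = I - 80*D (s(D, I) = -80*D + I = I - 80*D)
J(B) = 318 + B
(J(s(2, -14)) - 325727)*(164838 + 110658) = ((318 + (-14 - 80*2)) - 325727)*(164838 + 110658) = ((318 + (-14 - 160)) - 325727)*275496 = ((318 - 174) - 325727)*275496 = (144 - 325727)*275496 = -325583*275496 = -89696814168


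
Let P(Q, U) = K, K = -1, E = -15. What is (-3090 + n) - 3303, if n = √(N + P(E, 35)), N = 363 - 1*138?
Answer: -6393 + 4*√14 ≈ -6378.0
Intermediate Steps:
P(Q, U) = -1
N = 225 (N = 363 - 138 = 225)
n = 4*√14 (n = √(225 - 1) = √224 = 4*√14 ≈ 14.967)
(-3090 + n) - 3303 = (-3090 + 4*√14) - 3303 = -6393 + 4*√14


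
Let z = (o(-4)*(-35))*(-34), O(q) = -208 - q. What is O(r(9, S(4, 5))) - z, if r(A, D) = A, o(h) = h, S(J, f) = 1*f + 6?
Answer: 4543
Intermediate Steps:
S(J, f) = 6 + f (S(J, f) = f + 6 = 6 + f)
z = -4760 (z = -4*(-35)*(-34) = 140*(-34) = -4760)
O(r(9, S(4, 5))) - z = (-208 - 1*9) - 1*(-4760) = (-208 - 9) + 4760 = -217 + 4760 = 4543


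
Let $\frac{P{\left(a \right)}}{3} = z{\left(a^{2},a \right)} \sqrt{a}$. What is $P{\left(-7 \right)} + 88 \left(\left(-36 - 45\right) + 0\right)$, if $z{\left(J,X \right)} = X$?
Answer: $-7128 - 21 i \sqrt{7} \approx -7128.0 - 55.561 i$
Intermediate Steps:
$P{\left(a \right)} = 3 a^{\frac{3}{2}}$ ($P{\left(a \right)} = 3 a \sqrt{a} = 3 a^{\frac{3}{2}}$)
$P{\left(-7 \right)} + 88 \left(\left(-36 - 45\right) + 0\right) = 3 \left(-7\right)^{\frac{3}{2}} + 88 \left(\left(-36 - 45\right) + 0\right) = 3 \left(- 7 i \sqrt{7}\right) + 88 \left(\left(-36 - 45\right) + 0\right) = - 21 i \sqrt{7} + 88 \left(-81 + 0\right) = - 21 i \sqrt{7} + 88 \left(-81\right) = - 21 i \sqrt{7} - 7128 = -7128 - 21 i \sqrt{7}$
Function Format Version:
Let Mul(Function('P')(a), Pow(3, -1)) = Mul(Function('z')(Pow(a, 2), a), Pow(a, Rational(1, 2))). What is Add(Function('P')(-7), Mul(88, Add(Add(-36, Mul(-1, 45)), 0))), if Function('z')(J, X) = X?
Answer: Add(-7128, Mul(-21, I, Pow(7, Rational(1, 2)))) ≈ Add(-7128.0, Mul(-55.561, I))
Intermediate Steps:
Function('P')(a) = Mul(3, Pow(a, Rational(3, 2))) (Function('P')(a) = Mul(3, Mul(a, Pow(a, Rational(1, 2)))) = Mul(3, Pow(a, Rational(3, 2))))
Add(Function('P')(-7), Mul(88, Add(Add(-36, Mul(-1, 45)), 0))) = Add(Mul(3, Pow(-7, Rational(3, 2))), Mul(88, Add(Add(-36, Mul(-1, 45)), 0))) = Add(Mul(3, Mul(-7, I, Pow(7, Rational(1, 2)))), Mul(88, Add(Add(-36, -45), 0))) = Add(Mul(-21, I, Pow(7, Rational(1, 2))), Mul(88, Add(-81, 0))) = Add(Mul(-21, I, Pow(7, Rational(1, 2))), Mul(88, -81)) = Add(Mul(-21, I, Pow(7, Rational(1, 2))), -7128) = Add(-7128, Mul(-21, I, Pow(7, Rational(1, 2))))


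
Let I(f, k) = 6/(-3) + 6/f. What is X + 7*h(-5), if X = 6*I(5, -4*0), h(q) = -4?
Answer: -164/5 ≈ -32.800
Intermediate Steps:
I(f, k) = -2 + 6/f (I(f, k) = 6*(-⅓) + 6/f = -2 + 6/f)
X = -24/5 (X = 6*(-2 + 6/5) = 6*(-⅘) = -24/5 ≈ -4.8000)
X + 7*h(-5) = -24/5 + 7*(-4) = -24/5 - 28 = -164/5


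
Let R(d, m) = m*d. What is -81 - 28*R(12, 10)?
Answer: -3441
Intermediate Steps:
R(d, m) = d*m
-81 - 28*R(12, 10) = -81 - 336*10 = -81 - 28*120 = -81 - 3360 = -3441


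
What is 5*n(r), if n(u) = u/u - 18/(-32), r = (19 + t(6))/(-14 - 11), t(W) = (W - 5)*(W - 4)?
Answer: 125/16 ≈ 7.8125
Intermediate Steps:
t(W) = (-5 + W)*(-4 + W)
r = -21/25 (r = (19 + (20 + 6² - 9*6))/(-14 - 11) = (19 + (20 + 36 - 54))/(-25) = (19 + 2)*(-1/25) = 21*(-1/25) = -21/25 ≈ -0.84000)
n(u) = 25/16 (n(u) = 1 - 18*(-1/32) = 1 + 9/16 = 25/16)
5*n(r) = 5*(25/16) = 125/16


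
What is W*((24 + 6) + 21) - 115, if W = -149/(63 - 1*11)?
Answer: -13579/52 ≈ -261.13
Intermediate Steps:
W = -149/52 (W = -149/(63 - 11) = -149/52 ≈ -2.8654)
W*((24 + 6) + 21) - 115 = -149*((24 + 6) + 21)/52 - 115 = -149*(30 + 21)/52 - 115 = -149/52*51 - 115 = -7599/52 - 115 = -13579/52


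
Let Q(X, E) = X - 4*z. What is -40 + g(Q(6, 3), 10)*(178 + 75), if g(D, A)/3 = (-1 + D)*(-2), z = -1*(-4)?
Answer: 16658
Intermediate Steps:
z = 4
Q(X, E) = -16 + X (Q(X, E) = X - 4*4 = X - 16 = -16 + X)
g(D, A) = 6 - 6*D (g(D, A) = 3*((-1 + D)*(-2)) = 3*(2 - 2*D) = 6 - 6*D)
-40 + g(Q(6, 3), 10)*(178 + 75) = -40 + (6 - 6*(-16 + 6))*(178 + 75) = -40 + (6 - 6*(-10))*253 = -40 + (6 + 60)*253 = -40 + 66*253 = -40 + 16698 = 16658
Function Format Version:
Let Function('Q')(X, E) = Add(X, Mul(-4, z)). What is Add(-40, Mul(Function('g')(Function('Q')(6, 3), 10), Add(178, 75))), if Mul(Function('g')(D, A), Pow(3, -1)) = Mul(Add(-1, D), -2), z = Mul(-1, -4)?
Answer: 16658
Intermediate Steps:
z = 4
Function('Q')(X, E) = Add(-16, X) (Function('Q')(X, E) = Add(X, Mul(-4, 4)) = Add(X, -16) = Add(-16, X))
Function('g')(D, A) = Add(6, Mul(-6, D)) (Function('g')(D, A) = Mul(3, Mul(Add(-1, D), -2)) = Mul(3, Add(2, Mul(-2, D))) = Add(6, Mul(-6, D)))
Add(-40, Mul(Function('g')(Function('Q')(6, 3), 10), Add(178, 75))) = Add(-40, Mul(Add(6, Mul(-6, Add(-16, 6))), Add(178, 75))) = Add(-40, Mul(Add(6, Mul(-6, -10)), 253)) = Add(-40, Mul(Add(6, 60), 253)) = Add(-40, Mul(66, 253)) = Add(-40, 16698) = 16658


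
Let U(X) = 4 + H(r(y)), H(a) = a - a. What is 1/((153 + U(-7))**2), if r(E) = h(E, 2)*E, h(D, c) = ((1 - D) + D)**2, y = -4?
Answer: 1/24649 ≈ 4.0570e-5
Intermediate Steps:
h(D, c) = 1 (h(D, c) = 1**2 = 1)
r(E) = E (r(E) = 1*E = E)
H(a) = 0
U(X) = 4 (U(X) = 4 + 0 = 4)
1/((153 + U(-7))**2) = 1/((153 + 4)**2) = 1/(157**2) = 1/24649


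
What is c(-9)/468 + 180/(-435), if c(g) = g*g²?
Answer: -2973/1508 ≈ -1.9715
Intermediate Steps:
c(g) = g³
c(-9)/468 + 180/(-435) = (-9)³/468 + 180/(-435) = -729*1/468 + 180*(-1/435) = -81/52 - 12/29 = -2973/1508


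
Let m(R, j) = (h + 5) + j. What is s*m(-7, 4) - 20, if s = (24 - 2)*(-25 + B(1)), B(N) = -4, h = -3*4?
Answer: 1894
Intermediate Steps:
h = -12
m(R, j) = -7 + j (m(R, j) = (-12 + 5) + j = -7 + j)
s = -638 (s = (24 - 2)*(-25 - 4) = 22*(-29) = -638)
s*m(-7, 4) - 20 = -638*(-7 + 4) - 20 = -638*(-3) - 20 = 1914 - 20 = 1894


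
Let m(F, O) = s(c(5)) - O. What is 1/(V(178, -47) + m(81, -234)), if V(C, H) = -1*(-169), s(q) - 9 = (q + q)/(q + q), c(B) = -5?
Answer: 1/413 ≈ 0.0024213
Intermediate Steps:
s(q) = 10 (s(q) = 9 + (q + q)/(q + q) = 9 + (2*q)/((2*q)) = 9 + (2*q)*(1/(2*q)) = 9 + 1 = 10)
m(F, O) = 10 - O
V(C, H) = 169
1/(V(178, -47) + m(81, -234)) = 1/(169 + (10 - 1*(-234))) = 1/(169 + (10 + 234)) = 1/(169 + 244) = 1/413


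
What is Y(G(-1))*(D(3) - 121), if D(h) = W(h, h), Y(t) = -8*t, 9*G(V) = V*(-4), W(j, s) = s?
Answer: 3776/9 ≈ 419.56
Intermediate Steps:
G(V) = -4*V/9 (G(V) = (V*(-4))/9 = (-4*V)/9 = -4*V/9)
D(h) = h
Y(G(-1))*(D(3) - 121) = (-(-32)*(-1)/9)*(3 - 121) = -8*4/9*(-118) = -32/9*(-118) = 3776/9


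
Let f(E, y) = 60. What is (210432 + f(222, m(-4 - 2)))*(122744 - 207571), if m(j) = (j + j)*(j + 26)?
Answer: -17855404884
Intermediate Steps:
m(j) = 2*j*(26 + j) (m(j) = (2*j)*(26 + j) = 2*j*(26 + j))
(210432 + f(222, m(-4 - 2)))*(122744 - 207571) = (210432 + 60)*(122744 - 207571) = 210492*(-84827) = -17855404884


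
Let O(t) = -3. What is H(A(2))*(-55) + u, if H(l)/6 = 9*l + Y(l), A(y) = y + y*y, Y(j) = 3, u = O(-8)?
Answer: -18813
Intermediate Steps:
u = -3
A(y) = y + y²
H(l) = 18 + 54*l (H(l) = 6*(9*l + 3) = 6*(3 + 9*l) = 18 + 54*l)
H(A(2))*(-55) + u = (18 + 54*(2*(1 + 2)))*(-55) - 3 = (18 + 54*(2*3))*(-55) - 3 = (18 + 54*6)*(-55) - 3 = (18 + 324)*(-55) - 3 = 342*(-55) - 3 = -18810 - 3 = -18813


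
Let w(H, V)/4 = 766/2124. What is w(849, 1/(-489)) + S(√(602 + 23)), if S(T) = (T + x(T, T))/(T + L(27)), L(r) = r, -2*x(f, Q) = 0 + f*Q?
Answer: -225661/55224 ≈ -4.0863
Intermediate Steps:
x(f, Q) = -Q*f/2 (x(f, Q) = -(0 + f*Q)/2 = -(0 + Q*f)/2 = -Q*f/2)
w(H, V) = 766/531 (w(H, V) = 4*(766/2124) = 4*(766*(1/2124)) = 4*(383/1062) = 766/531)
S(T) = (T - T²/2)/(27 + T) (S(T) = (T - T*T/2)/(T + 27) = (T - T²/2)/(27 + T))
w(849, 1/(-489)) + S(√(602 + 23)) = 766/531 + √(602 + 23)*(2 - √(602 + 23))/(2*(27 + √(602 + 23))) = 766/531 + √625*(2 - √625)/(2*(27 + √625)) = 766/531 + (½)*25*(2 - 1*25)/(27 + 25) = 766/531 + (½)*25*(2 - 25)/52 = 766/531 + (½)*25*(1/52)*(-23) = 766/531 - 575/104 = -225661/55224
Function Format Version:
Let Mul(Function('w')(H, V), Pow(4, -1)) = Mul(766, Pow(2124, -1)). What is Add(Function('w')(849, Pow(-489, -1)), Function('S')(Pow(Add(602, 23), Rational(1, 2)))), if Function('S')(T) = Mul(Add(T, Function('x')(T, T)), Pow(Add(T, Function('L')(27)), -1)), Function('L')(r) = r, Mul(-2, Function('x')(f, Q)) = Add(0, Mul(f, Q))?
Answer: Rational(-225661, 55224) ≈ -4.0863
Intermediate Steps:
Function('x')(f, Q) = Mul(Rational(-1, 2), Q, f) (Function('x')(f, Q) = Mul(Rational(-1, 2), Add(0, Mul(f, Q))) = Mul(Rational(-1, 2), Add(0, Mul(Q, f))) = Mul(Rational(-1, 2), Mul(Q, f)) = Mul(Rational(-1, 2), Q, f))
Function('w')(H, V) = Rational(766, 531) (Function('w')(H, V) = Mul(4, Mul(766, Pow(2124, -1))) = Mul(4, Mul(766, Rational(1, 2124))) = Mul(4, Rational(383, 1062)) = Rational(766, 531))
Function('S')(T) = Mul(Pow(Add(27, T), -1), Add(T, Mul(Rational(-1, 2), Pow(T, 2)))) (Function('S')(T) = Mul(Add(T, Mul(Rational(-1, 2), T, T)), Pow(Add(T, 27), -1)) = Mul(Add(T, Mul(Rational(-1, 2), Pow(T, 2))), Pow(Add(27, T), -1)) = Mul(Pow(Add(27, T), -1), Add(T, Mul(Rational(-1, 2), Pow(T, 2)))))
Add(Function('w')(849, Pow(-489, -1)), Function('S')(Pow(Add(602, 23), Rational(1, 2)))) = Add(Rational(766, 531), Mul(Rational(1, 2), Pow(Add(602, 23), Rational(1, 2)), Pow(Add(27, Pow(Add(602, 23), Rational(1, 2))), -1), Add(2, Mul(-1, Pow(Add(602, 23), Rational(1, 2)))))) = Add(Rational(766, 531), Mul(Rational(1, 2), Pow(625, Rational(1, 2)), Pow(Add(27, Pow(625, Rational(1, 2))), -1), Add(2, Mul(-1, Pow(625, Rational(1, 2)))))) = Add(Rational(766, 531), Mul(Rational(1, 2), 25, Pow(Add(27, 25), -1), Add(2, Mul(-1, 25)))) = Add(Rational(766, 531), Mul(Rational(1, 2), 25, Pow(52, -1), Add(2, -25))) = Add(Rational(766, 531), Mul(Rational(1, 2), 25, Rational(1, 52), -23)) = Add(Rational(766, 531), Rational(-575, 104)) = Rational(-225661, 55224)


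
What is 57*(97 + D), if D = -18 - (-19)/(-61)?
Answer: 273600/61 ≈ 4485.2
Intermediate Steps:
D = -1117/61 (D = -18 - (-19)*(-1)/61 = -18 - 1*19/61 = -18 - 19/61 = -1117/61 ≈ -18.311)
57*(97 + D) = 57*(97 - 1117/61) = 57*(4800/61) = 273600/61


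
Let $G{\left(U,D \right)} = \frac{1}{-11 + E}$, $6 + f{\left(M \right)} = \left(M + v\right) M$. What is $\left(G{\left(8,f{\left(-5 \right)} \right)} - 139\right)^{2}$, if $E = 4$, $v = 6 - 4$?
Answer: $\frac{948676}{49} \approx 19361.0$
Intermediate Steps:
$v = 2$
$f{\left(M \right)} = -6 + M \left(2 + M\right)$ ($f{\left(M \right)} = -6 + \left(M + 2\right) M = -6 + \left(2 + M\right) M = -6 + M \left(2 + M\right)$)
$G{\left(U,D \right)} = - \frac{1}{7}$ ($G{\left(U,D \right)} = \frac{1}{-11 + 4} = \frac{1}{-7} = - \frac{1}{7}$)
$\left(G{\left(8,f{\left(-5 \right)} \right)} - 139\right)^{2} = \left(- \frac{1}{7} - 139\right)^{2} = \left(- \frac{974}{7}\right)^{2} = \frac{948676}{49}$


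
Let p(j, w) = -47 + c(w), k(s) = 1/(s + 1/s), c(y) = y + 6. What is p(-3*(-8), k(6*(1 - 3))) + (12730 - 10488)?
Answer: 319133/145 ≈ 2200.9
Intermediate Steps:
c(y) = 6 + y
p(j, w) = -41 + w (p(j, w) = -47 + (6 + w) = -41 + w)
p(-3*(-8), k(6*(1 - 3))) + (12730 - 10488) = (-41 + (6*(1 - 3))/(1 + (6*(1 - 3))**2)) + (12730 - 10488) = (-41 + (6*(-2))/(1 + (6*(-2))**2)) + 2242 = (-41 - 12/(1 + (-12)**2)) + 2242 = (-41 - 12/(1 + 144)) + 2242 = (-41 - 12/145) + 2242 = -5957/145 + 2242 = 319133/145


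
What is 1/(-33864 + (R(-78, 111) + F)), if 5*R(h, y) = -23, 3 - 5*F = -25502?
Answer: -5/143838 ≈ -3.4761e-5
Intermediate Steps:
F = 5101 (F = 3/5 - 1/5*(-25502) = 3/5 + 25502/5 = 5101)
R(h, y) = -23/5 (R(h, y) = (1/5)*(-23) = -23/5)
1/(-33864 + (R(-78, 111) + F)) = 1/(-33864 + (-23/5 + 5101)) = 1/(-33864 + 25482/5) = 1/(-143838/5) = -5/143838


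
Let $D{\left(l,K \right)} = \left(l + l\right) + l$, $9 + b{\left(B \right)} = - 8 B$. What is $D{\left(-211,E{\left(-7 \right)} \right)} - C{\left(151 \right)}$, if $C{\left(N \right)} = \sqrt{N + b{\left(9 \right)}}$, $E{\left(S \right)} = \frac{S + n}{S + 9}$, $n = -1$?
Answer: $-633 - \sqrt{70} \approx -641.37$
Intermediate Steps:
$b{\left(B \right)} = -9 - 8 B$
$E{\left(S \right)} = \frac{-1 + S}{9 + S}$ ($E{\left(S \right)} = \frac{S - 1}{S + 9} = \frac{-1 + S}{9 + S}$)
$C{\left(N \right)} = \sqrt{-81 + N}$ ($C{\left(N \right)} = \sqrt{N - 81} = \sqrt{-81 + N}$)
$D{\left(l,K \right)} = 3 l$ ($D{\left(l,K \right)} = 2 l + l = 3 l$)
$D{\left(-211,E{\left(-7 \right)} \right)} - C{\left(151 \right)} = 3 \left(-211\right) - \sqrt{-81 + 151} = -633 - \sqrt{70}$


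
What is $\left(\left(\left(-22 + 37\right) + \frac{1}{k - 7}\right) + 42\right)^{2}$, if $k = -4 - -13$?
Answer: $\frac{13225}{4} \approx 3306.3$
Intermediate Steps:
$k = 9$ ($k = -4 + 13 = 9$)
$\left(\left(\left(-22 + 37\right) + \frac{1}{k - 7}\right) + 42\right)^{2} = \left(\left(\left(-22 + 37\right) + \frac{1}{9 - 7}\right) + 42\right)^{2} = \left(\left(15 + \frac{1}{2}\right) + 42\right)^{2} = \left(\frac{31}{2} + 42\right)^{2} = \left(\frac{115}{2}\right)^{2} = \frac{13225}{4}$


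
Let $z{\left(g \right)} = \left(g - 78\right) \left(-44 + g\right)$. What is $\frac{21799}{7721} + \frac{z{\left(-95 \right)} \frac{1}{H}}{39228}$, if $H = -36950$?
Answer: $\frac{4513844448359}{1598770483800} \approx 2.8233$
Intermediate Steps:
$z{\left(g \right)} = \left(-78 + g\right) \left(-44 + g\right)$
$\frac{21799}{7721} + \frac{z{\left(-95 \right)} \frac{1}{H}}{39228} = \frac{21799}{7721} + \frac{\left(3432 + \left(-95\right)^{2} - -11590\right) \frac{1}{-36950}}{39228} = 21799 \cdot \frac{1}{7721} + \left(3432 + 9025 + 11590\right) \left(- \frac{1}{36950}\right) \frac{1}{39228} = \frac{21799}{7721} + 24047 \left(- \frac{1}{36950}\right) \frac{1}{39228} = \frac{21799}{7721} - \frac{24047}{1449474600} = \frac{4513844448359}{1598770483800}$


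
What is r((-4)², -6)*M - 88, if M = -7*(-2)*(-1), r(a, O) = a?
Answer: -312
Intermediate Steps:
M = -14 (M = 14*(-1) = -14)
r((-4)², -6)*M - 88 = (-4)²*(-14) - 88 = 16*(-14) - 88 = -224 - 88 = -312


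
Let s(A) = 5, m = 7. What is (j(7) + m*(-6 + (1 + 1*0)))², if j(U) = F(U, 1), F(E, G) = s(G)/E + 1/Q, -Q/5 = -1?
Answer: 1423249/1225 ≈ 1161.8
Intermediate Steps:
Q = 5 (Q = -5*(-1) = 5)
F(E, G) = ⅕ + 5/E (F(E, G) = 5/E + 1/5 = 5/E + 1*(⅕) = 5/E + ⅕ = ⅕ + 5/E)
j(U) = (25 + U)/(5*U)
(j(7) + m*(-6 + (1 + 1*0)))² = ((⅕)*(25 + 7)/7 + 7*(-6 + (1 + 1*0)))² = ((⅕)*(⅐)*32 + 7*(-6 + (1 + 0)))² = (32/35 + 7*(-6 + 1))² = (32/35 + 7*(-5))² = (32/35 - 35)² = (-1193/35)² = 1423249/1225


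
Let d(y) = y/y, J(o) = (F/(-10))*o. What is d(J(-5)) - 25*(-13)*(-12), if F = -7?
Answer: -3899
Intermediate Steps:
J(o) = 7*o/10 (J(o) = (-7/(-10))*o = (-7*(-1/10))*o = 7*o/10)
d(y) = 1
d(J(-5)) - 25*(-13)*(-12) = 1 - 25*(-13)*(-12) = 1 + 325*(-12) = 1 - 3900 = -3899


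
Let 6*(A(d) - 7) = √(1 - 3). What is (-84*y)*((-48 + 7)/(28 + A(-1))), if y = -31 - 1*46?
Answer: -167068440/22051 + 795564*I*√2/22051 ≈ -7576.5 + 51.023*I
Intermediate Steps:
A(d) = 7 + I*√2/6 (A(d) = 7 + √(1 - 3)/6 = 7 + √(-2)/6 = 7 + (I*√2)/6 = 7 + I*√2/6)
y = -77 (y = -31 - 46 = -77)
(-84*y)*((-48 + 7)/(28 + A(-1))) = (-84*(-77))*((-48 + 7)/(28 + (7 + I*√2/6))) = 6468*(-41/(35 + I*√2/6)) = -265188/(35 + I*√2/6)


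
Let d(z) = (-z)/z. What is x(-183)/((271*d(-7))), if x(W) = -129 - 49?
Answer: 178/271 ≈ 0.65683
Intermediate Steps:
x(W) = -178
d(z) = -1
x(-183)/((271*d(-7))) = -178/(271*(-1)) = -178/(-271) = -178*(-1/271) = 178/271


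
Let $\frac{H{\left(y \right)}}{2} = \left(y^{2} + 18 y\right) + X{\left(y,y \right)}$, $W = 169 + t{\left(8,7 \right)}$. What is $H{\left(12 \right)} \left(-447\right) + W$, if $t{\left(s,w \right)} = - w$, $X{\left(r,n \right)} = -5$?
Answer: $-317208$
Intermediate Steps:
$W = 162$ ($W = 169 - 7 = 162$)
$H{\left(y \right)} = -10 + 2 y^{2} + 36 y$ ($H{\left(y \right)} = 2 \left(\left(y^{2} + 18 y\right) - 5\right) = 2 \left(-5 + y^{2} + 18 y\right) = -10 + 2 y^{2} + 36 y$)
$H{\left(12 \right)} \left(-447\right) + W = \left(-10 + 2 \cdot 12^{2} + 36 \cdot 12\right) \left(-447\right) + 162 = \left(-10 + 2 \cdot 144 + 432\right) \left(-447\right) + 162 = \left(-10 + 288 + 432\right) \left(-447\right) + 162 = 710 \left(-447\right) + 162 = -317370 + 162 = -317208$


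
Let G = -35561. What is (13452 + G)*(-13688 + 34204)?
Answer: -453588244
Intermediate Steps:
(13452 + G)*(-13688 + 34204) = (13452 - 35561)*(-13688 + 34204) = -22109*20516 = -453588244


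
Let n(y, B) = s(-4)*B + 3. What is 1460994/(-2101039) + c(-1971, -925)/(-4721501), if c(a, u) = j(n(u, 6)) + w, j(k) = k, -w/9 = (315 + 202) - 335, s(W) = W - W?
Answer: -6894649433229/9920057739539 ≈ -0.69502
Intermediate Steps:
s(W) = 0
n(y, B) = 3 (n(y, B) = 0*B + 3 = 0 + 3 = 3)
w = -1638 (w = -9*((315 + 202) - 335) = -9*(517 - 335) = -9*182 = -1638)
c(a, u) = -1635 (c(a, u) = 3 - 1638 = -1635)
1460994/(-2101039) + c(-1971, -925)/(-4721501) = 1460994/(-2101039) - 1635/(-4721501) = 1460994*(-1/2101039) - 1635*(-1/4721501) = -1460994/2101039 + 1635/4721501 = -6894649433229/9920057739539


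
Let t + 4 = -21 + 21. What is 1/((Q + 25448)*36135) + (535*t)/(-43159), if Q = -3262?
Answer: 1715619018559/34600186616490 ≈ 0.049584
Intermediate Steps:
t = -4 (t = -4 + (-21 + 21) = -4 + 0 = -4)
1/((Q + 25448)*36135) + (535*t)/(-43159) = 1/((-3262 + 25448)*36135) + (535*(-4))/(-43159) = (1/36135)/22186 - 2140*(-1/43159) = (1/22186)*(1/36135) + 2140/43159 = 1/801691110 + 2140/43159 = 1715619018559/34600186616490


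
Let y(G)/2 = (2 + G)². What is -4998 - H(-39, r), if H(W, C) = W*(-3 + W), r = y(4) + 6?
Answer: -6636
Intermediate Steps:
y(G) = 2*(2 + G)²
r = 78 (r = 2*(2 + 4)² + 6 = 2*6² + 6 = 2*36 + 6 = 72 + 6 = 78)
-4998 - H(-39, r) = -4998 - (-39)*(-3 - 39) = -4998 - (-39)*(-42) = -4998 - 1*1638 = -4998 - 1638 = -6636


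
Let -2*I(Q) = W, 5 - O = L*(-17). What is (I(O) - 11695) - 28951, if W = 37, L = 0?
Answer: -81329/2 ≈ -40665.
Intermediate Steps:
O = 5 (O = 5 - 0*(-17) = 5 - 1*0 = 5 + 0 = 5)
I(Q) = -37/2 (I(Q) = -1/2*37 = -37/2)
(I(O) - 11695) - 28951 = (-37/2 - 11695) - 28951 = -23427/2 - 28951 = -81329/2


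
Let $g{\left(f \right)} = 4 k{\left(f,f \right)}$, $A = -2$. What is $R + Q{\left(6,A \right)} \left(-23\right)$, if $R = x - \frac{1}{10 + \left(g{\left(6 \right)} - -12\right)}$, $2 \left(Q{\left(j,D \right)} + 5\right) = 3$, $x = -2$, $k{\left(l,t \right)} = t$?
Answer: $\frac{1805}{23} \approx 78.478$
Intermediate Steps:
$g{\left(f \right)} = 4 f$
$Q{\left(j,D \right)} = - \frac{7}{2}$ ($Q{\left(j,D \right)} = -5 + \frac{1}{2} \cdot 3 = -5 + \frac{3}{2} = - \frac{7}{2}$)
$R = - \frac{93}{46}$ ($R = -2 - \frac{1}{10 + \left(4 \cdot 6 - -12\right)} = -2 - \frac{1}{10 + \left(24 + 12\right)} = -2 - \frac{1}{10 + 36} = -2 - \frac{1}{46} = - \frac{93}{46} \approx -2.0217$)
$R + Q{\left(6,A \right)} \left(-23\right) = - \frac{93}{46} - - \frac{161}{2} = - \frac{93}{46} + \frac{161}{2} = \frac{1805}{23}$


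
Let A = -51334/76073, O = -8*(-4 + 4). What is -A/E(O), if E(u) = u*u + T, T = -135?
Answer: -51334/10269855 ≈ -0.0049985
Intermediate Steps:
O = 0 (O = -8*0 = 0)
A = -51334/76073 (A = -51334*1/76073 = -51334/76073 ≈ -0.67480)
E(u) = -135 + u² (E(u) = u*u - 135 = u² - 135 = -135 + u²)
-A/E(O) = -(-51334)/(76073*(-135 + 0²)) = -(-51334)/(76073*(-135 + 0)) = -(-51334)/(76073*(-135)) = -(-51334)*(-1)/(76073*135) = -1*51334/10269855 = -51334/10269855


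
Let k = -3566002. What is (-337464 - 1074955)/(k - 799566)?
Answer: 1412419/4365568 ≈ 0.32354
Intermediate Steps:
(-337464 - 1074955)/(k - 799566) = (-337464 - 1074955)/(-3566002 - 799566) = -1412419/(-4365568) = -1412419*(-1/4365568) = 1412419/4365568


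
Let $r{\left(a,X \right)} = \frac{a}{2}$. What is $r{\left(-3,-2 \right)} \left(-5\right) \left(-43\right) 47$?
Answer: $- \frac{30315}{2} \approx -15158.0$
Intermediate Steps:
$r{\left(a,X \right)} = \frac{a}{2}$ ($r{\left(a,X \right)} = a \frac{1}{2} = \frac{a}{2}$)
$r{\left(-3,-2 \right)} \left(-5\right) \left(-43\right) 47 = \frac{1}{2} \left(-3\right) \left(-5\right) \left(-43\right) 47 = \left(- \frac{3}{2}\right) \left(-5\right) \left(-43\right) 47 = \frac{15}{2} \left(-43\right) 47 = \left(- \frac{645}{2}\right) 47 = - \frac{30315}{2}$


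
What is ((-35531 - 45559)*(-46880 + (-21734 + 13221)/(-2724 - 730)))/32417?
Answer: 6564843958815/55984159 ≈ 1.1726e+5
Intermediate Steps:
((-35531 - 45559)*(-46880 + (-21734 + 13221)/(-2724 - 730)))/32417 = -81090*(-46880 - 8513/(-3454))*(1/32417) = -81090*(-46880 - 8513*(-1/3454))*(1/32417) = -81090*(-46880 + 8513/3454)*(1/32417) = -81090*(-161915007/3454)*(1/32417) = (6564843958815/1727)*(1/32417) = 6564843958815/55984159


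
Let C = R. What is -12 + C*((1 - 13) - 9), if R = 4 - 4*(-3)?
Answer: -348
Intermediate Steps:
R = 16 (R = 4 + 12 = 16)
C = 16
-12 + C*((1 - 13) - 9) = -12 + 16*((1 - 13) - 9) = -12 + 16*(-12 - 9) = -12 + 16*(-21) = -12 - 336 = -348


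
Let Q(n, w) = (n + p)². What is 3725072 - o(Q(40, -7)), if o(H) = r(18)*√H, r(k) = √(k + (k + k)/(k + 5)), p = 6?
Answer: 3725072 - 30*√46 ≈ 3.7249e+6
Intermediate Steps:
r(k) = √(k + 2*k/(5 + k)) (r(k) = √(k + (2*k)/(5 + k)) = √(k + 2*k/(5 + k)))
Q(n, w) = (6 + n)² (Q(n, w) = (n + 6)² = (6 + n)²)
o(H) = 15*√46*√H/23 (o(H) = √(18*(7 + 18)/(5 + 18))*√H = √(18*25/23)*√H = √(18*(1/23)*25)*√H = √(450/23)*√H = (15*√46/23)*√H = 15*√46*√H/23)
3725072 - o(Q(40, -7)) = 3725072 - 15*√46*√((6 + 40)²)/23 = 3725072 - 15*√46*√(46²)/23 = 3725072 - 15*√46*√2116/23 = 3725072 - 15*√46*46/23 = 3725072 - 30*√46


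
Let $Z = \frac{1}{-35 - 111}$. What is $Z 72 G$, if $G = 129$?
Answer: $- \frac{4644}{73} \approx -63.616$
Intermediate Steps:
$Z = - \frac{1}{146}$ ($Z = \frac{1}{-146} = - \frac{1}{146} \approx -0.0068493$)
$Z 72 G = \left(- \frac{1}{146}\right) 72 \cdot 129 = \left(- \frac{36}{73}\right) 129 = - \frac{4644}{73}$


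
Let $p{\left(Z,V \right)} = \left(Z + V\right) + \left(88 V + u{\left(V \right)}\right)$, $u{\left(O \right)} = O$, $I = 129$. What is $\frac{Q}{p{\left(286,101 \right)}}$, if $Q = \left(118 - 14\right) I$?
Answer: $\frac{1677}{1172} \approx 1.4309$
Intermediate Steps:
$p{\left(Z,V \right)} = Z + 90 V$ ($p{\left(Z,V \right)} = \left(Z + V\right) + \left(88 V + V\right) = \left(V + Z\right) + 89 V = Z + 90 V$)
$Q = 13416$ ($Q = \left(118 - 14\right) 129 = 104 \cdot 129 = 13416$)
$\frac{Q}{p{\left(286,101 \right)}} = \frac{13416}{286 + 90 \cdot 101} = \frac{13416}{286 + 9090} = \frac{13416}{9376} = 13416 \cdot \frac{1}{9376} = \frac{1677}{1172}$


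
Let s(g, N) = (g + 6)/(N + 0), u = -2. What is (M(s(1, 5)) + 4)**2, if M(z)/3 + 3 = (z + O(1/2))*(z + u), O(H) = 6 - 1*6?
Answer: 35344/625 ≈ 56.550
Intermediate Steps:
O(H) = 0 (O(H) = 6 - 6 = 0)
s(g, N) = (6 + g)/N
M(z) = -9 + 3*z*(-2 + z) (M(z) = -9 + 3*((z + 0)*(z - 2)) = -9 + 3*(z*(-2 + z)) = -9 + 3*z*(-2 + z))
(M(s(1, 5)) + 4)**2 = ((-9 - 6*(6 + 1)/5 + 3*((6 + 1)/5)**2) + 4)**2 = ((-9 - 6*7/5 + 3*((1/5)*7)**2) + 4)**2 = ((-9 - 6*7/5 + 3*(7/5)**2) + 4)**2 = ((-9 - 42/5 + 3*(49/25)) + 4)**2 = ((-9 - 42/5 + 147/25) + 4)**2 = (-288/25 + 4)**2 = (-188/25)**2 = 35344/625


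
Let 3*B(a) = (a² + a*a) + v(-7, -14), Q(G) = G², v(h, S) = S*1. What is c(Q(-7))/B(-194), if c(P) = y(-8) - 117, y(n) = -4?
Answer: -121/25086 ≈ -0.0048234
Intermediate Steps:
v(h, S) = S
c(P) = -121 (c(P) = -4 - 117 = -121)
B(a) = -14/3 + 2*a²/3 (B(a) = ((a² + a*a) - 14)/3 = ((a² + a²) - 14)/3 = (2*a² - 14)/3 = (-14 + 2*a²)/3 = -14/3 + 2*a²/3)
c(Q(-7))/B(-194) = -121/(-14/3 + (⅔)*(-194)²) = -121/(-14/3 + (⅔)*37636) = -121/(-14/3 + 75272/3) = -121/25086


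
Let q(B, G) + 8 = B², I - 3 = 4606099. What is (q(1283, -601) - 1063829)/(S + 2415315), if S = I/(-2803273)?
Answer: 1632211310796/6770782719893 ≈ 0.24107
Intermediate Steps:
I = 4606102 (I = 3 + 4606099 = 4606102)
q(B, G) = -8 + B²
S = -4606102/2803273 (S = 4606102/(-2803273) = 4606102*(-1/2803273) = -4606102/2803273 ≈ -1.6431)
(q(1283, -601) - 1063829)/(S + 2415315) = ((-8 + 1283²) - 1063829)/(-4606102/2803273 + 2415315) = ((-8 + 1646089) - 1063829)/(6770782719893/2803273) = (1646081 - 1063829)*(2803273/6770782719893) = 582252*(2803273/6770782719893) = 1632211310796/6770782719893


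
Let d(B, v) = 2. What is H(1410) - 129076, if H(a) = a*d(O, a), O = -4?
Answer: -126256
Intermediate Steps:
H(a) = 2*a (H(a) = a*2 = 2*a)
H(1410) - 129076 = 2*1410 - 129076 = 2820 - 129076 = -126256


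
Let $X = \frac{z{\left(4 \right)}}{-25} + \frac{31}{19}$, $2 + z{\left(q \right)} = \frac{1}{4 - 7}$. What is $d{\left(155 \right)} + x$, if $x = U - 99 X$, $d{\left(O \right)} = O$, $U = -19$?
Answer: $- \frac{16514}{475} \approx -34.766$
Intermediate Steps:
$z{\left(q \right)} = - \frac{7}{3}$ ($z{\left(q \right)} = -2 + \frac{1}{4 - 7} = -2 + \frac{1}{-3} = -2 - \frac{1}{3} = - \frac{7}{3}$)
$X = \frac{2458}{1425}$ ($X = - \frac{7}{3 \left(-25\right)} + \frac{31}{19} = \left(- \frac{7}{3}\right) \left(- \frac{1}{25}\right) + 31 \cdot \frac{1}{19} = \frac{7}{75} + \frac{31}{19} = \frac{2458}{1425} \approx 1.7249$)
$x = - \frac{90139}{475}$ ($x = -19 - \frac{81114}{475} = - \frac{90139}{475} \approx -189.77$)
$d{\left(155 \right)} + x = 155 - \frac{90139}{475} = - \frac{16514}{475}$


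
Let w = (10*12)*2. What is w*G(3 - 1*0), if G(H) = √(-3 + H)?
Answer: 0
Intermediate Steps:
w = 240 (w = 120*2 = 240)
w*G(3 - 1*0) = 240*√(-3 + (3 - 1*0)) = 240*√(-3 + (3 + 0)) = 240*√(-3 + 3) = 240*√0 = 240*0 = 0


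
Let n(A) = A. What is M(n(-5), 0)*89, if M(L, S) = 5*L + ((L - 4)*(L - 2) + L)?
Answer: 2937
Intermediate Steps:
M(L, S) = 6*L + (-4 + L)*(-2 + L) (M(L, S) = 5*L + ((-4 + L)*(-2 + L) + L) = 5*L + (L + (-4 + L)*(-2 + L)) = 6*L + (-4 + L)*(-2 + L))
M(n(-5), 0)*89 = (8 + (-5)²)*89 = (8 + 25)*89 = 33*89 = 2937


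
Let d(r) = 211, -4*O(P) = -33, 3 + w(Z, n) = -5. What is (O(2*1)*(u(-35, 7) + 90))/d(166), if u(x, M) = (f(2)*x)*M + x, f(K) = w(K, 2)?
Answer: 66495/844 ≈ 78.786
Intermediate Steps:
w(Z, n) = -8 (w(Z, n) = -3 - 5 = -8)
f(K) = -8
O(P) = 33/4 (O(P) = -1/4*(-33) = 33/4)
u(x, M) = x - 8*M*x (u(x, M) = (-8*x)*M + x = -8*M*x + x = x - 8*M*x)
(O(2*1)*(u(-35, 7) + 90))/d(166) = (33*(-35*(1 - 8*7) + 90)/4)/211 = (33*(-35*(1 - 56) + 90)/4)*(1/211) = (33*(-35*(-55) + 90)/4)*(1/211) = (33*(1925 + 90)/4)*(1/211) = ((33/4)*2015)*(1/211) = (66495/4)*(1/211) = 66495/844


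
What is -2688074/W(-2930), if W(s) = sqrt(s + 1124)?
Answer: 1344037*I*sqrt(1806)/903 ≈ 63253.0*I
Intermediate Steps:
W(s) = sqrt(1124 + s)
-2688074/W(-2930) = -2688074/sqrt(1124 - 2930) = -2688074*(-I*sqrt(1806)/1806) = -(-1344037)*I*sqrt(1806)/903 = 1344037*I*sqrt(1806)/903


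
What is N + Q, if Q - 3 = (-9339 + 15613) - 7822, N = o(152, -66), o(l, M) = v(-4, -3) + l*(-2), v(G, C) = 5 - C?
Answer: -1841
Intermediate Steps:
o(l, M) = 8 - 2*l (o(l, M) = (5 - 1*(-3)) + l*(-2) = (5 + 3) - 2*l = 8 - 2*l)
N = -296 (N = 8 - 2*152 = 8 - 304 = -296)
Q = -1545 (Q = 3 + ((-9339 + 15613) - 7822) = 3 + (6274 - 7822) = 3 - 1548 = -1545)
N + Q = -296 - 1545 = -1841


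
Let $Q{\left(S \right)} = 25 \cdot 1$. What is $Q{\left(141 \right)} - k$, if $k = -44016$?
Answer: $44041$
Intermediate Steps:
$Q{\left(S \right)} = 25$
$Q{\left(141 \right)} - k = 25 - -44016 = 25 + 44016 = 44041$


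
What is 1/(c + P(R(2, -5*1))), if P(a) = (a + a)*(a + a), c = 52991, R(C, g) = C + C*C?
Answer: 1/53135 ≈ 1.8820e-5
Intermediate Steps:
R(C, g) = C + C²
P(a) = 4*a² (P(a) = (2*a)*(2*a) = 4*a²)
1/(c + P(R(2, -5*1))) = 1/(52991 + 4*(2*(1 + 2))²) = 1/(52991 + 4*(2*3)²) = 1/(52991 + 4*6²) = 1/(52991 + 4*36) = 1/(52991 + 144) = 1/53135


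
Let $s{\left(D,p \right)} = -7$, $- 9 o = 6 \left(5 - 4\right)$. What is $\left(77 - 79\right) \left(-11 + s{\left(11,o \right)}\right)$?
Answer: $36$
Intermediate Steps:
$o = - \frac{2}{3}$ ($o = - \frac{6 \left(5 - 4\right)}{9} = - \frac{6 \cdot 1}{9} = \left(- \frac{1}{9}\right) 6 = - \frac{2}{3} \approx -0.66667$)
$\left(77 - 79\right) \left(-11 + s{\left(11,o \right)}\right) = \left(77 - 79\right) \left(-11 - 7\right) = \left(-2\right) \left(-18\right) = 36$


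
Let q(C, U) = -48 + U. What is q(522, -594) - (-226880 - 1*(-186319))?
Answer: 39919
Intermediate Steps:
q(522, -594) - (-226880 - 1*(-186319)) = (-48 - 594) - (-226880 - 1*(-186319)) = -642 - (-226880 + 186319) = -642 - 1*(-40561) = -642 + 40561 = 39919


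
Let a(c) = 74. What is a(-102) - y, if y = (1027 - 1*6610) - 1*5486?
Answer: 11143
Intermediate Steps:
y = -11069 (y = (1027 - 6610) - 5486 = -5583 - 5486 = -11069)
a(-102) - y = 74 - 1*(-11069) = 74 + 11069 = 11143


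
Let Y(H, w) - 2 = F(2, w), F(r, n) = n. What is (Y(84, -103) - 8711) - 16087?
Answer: -24899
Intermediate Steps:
Y(H, w) = 2 + w
(Y(84, -103) - 8711) - 16087 = ((2 - 103) - 8711) - 16087 = (-101 - 8711) - 16087 = -8812 - 16087 = -24899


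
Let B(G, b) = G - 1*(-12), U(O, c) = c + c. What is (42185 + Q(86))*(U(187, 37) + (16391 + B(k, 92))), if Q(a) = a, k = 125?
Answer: 701783142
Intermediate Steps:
U(O, c) = 2*c
B(G, b) = 12 + G (B(G, b) = G + 12 = 12 + G)
(42185 + Q(86))*(U(187, 37) + (16391 + B(k, 92))) = (42185 + 86)*(2*37 + (16391 + (12 + 125))) = 42271*(74 + (16391 + 137)) = 42271*(74 + 16528) = 42271*16602 = 701783142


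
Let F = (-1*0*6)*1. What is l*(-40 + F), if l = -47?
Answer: 1880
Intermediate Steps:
F = 0 (F = (0*6)*1 = 0*1 = 0)
l*(-40 + F) = -47*(-40 + 0) = -47*(-40) = 1880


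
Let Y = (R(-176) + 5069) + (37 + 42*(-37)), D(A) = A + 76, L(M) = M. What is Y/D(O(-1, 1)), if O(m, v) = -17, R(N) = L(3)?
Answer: 3555/59 ≈ 60.254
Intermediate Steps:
R(N) = 3
D(A) = 76 + A
Y = 3555 (Y = (3 + 5069) + (37 + 42*(-37)) = 5072 + (37 - 1554) = 5072 - 1517 = 3555)
Y/D(O(-1, 1)) = 3555/(76 - 17) = 3555/59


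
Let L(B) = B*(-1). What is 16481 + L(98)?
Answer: 16383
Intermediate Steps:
L(B) = -B
16481 + L(98) = 16481 - 1*98 = 16481 - 98 = 16383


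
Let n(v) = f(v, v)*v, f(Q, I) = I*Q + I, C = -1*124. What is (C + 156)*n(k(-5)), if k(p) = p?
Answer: -3200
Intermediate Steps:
C = -124
f(Q, I) = I + I*Q
n(v) = v**2*(1 + v) (n(v) = (v*(1 + v))*v = v**2*(1 + v))
(C + 156)*n(k(-5)) = (-124 + 156)*((-5)**2*(1 - 5)) = 32*(25*(-4)) = 32*(-100) = -3200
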